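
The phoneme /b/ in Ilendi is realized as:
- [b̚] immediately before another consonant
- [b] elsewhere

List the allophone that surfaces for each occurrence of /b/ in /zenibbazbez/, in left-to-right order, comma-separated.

[b̚], [b], [b]

Occurrence 1 (position 5): immediately before another consonant → [b̚].
Occurrence 2 (position 6): no conditioning environment matches → elsewhere allophone [b].
Occurrence 3 (position 9): no conditioning environment matches → elsewhere allophone [b].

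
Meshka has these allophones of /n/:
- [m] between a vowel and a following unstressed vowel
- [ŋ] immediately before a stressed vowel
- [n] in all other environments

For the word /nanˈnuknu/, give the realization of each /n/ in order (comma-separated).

Occurrence 1 (position 1): no conditioning environment matches → elsewhere allophone [n].
Occurrence 2 (position 3): no conditioning environment matches → elsewhere allophone [n].
Occurrence 3 (position 4): immediately before a stressed vowel → [ŋ].
Occurrence 4 (position 7): no conditioning environment matches → elsewhere allophone [n].

[n], [n], [ŋ], [n]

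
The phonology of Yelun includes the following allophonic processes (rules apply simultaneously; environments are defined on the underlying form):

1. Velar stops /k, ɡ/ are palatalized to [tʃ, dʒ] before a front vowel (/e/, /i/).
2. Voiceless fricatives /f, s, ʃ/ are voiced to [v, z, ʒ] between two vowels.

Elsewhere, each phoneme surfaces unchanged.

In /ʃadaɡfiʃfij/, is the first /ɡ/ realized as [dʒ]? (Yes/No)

No

/ɡ/ — between /a/ and /f/; rule 1 does not apply here → [ɡ].
The actual realization is [ɡ], not [dʒ].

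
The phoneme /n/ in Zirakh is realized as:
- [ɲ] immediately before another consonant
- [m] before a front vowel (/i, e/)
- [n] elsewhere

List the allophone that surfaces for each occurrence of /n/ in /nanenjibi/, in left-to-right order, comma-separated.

[n], [m], [ɲ]

Occurrence 1 (position 1): no conditioning environment matches → elsewhere allophone [n].
Occurrence 2 (position 3): before a front vowel (/i, e/) → [m].
Occurrence 3 (position 5): immediately before another consonant → [ɲ].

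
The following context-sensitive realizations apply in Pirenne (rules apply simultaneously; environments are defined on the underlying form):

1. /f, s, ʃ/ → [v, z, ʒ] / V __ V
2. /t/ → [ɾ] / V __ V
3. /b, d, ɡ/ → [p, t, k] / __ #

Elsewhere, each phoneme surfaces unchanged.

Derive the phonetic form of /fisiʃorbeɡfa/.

/f/ — word-initial; rule 1 does not apply here → [f].
/i/ (between /f/ and /s/) is unaffected → [i].
Rule 1 applies to /s/ (between /i/ and /i/: between two vowels) → [z].
/i/ (between /s/ and /ʃ/) is unaffected → [i].
Rule 1 applies to /ʃ/ (between /i/ and /o/: between two vowels) → [ʒ].
/o/ — not in any rule's target class → [o].
/r/ (between /o/ and /b/) is unaffected → [r].
/b/ (between /r/ and /e/) fails the environment for rule 3, so it stays [b].
/e/ (between /b/ and /ɡ/) is unaffected → [e].
/ɡ/ — between /e/ and /f/; rule 3 does not apply here → [ɡ].
/f/ — between /ɡ/ and /a/; rule 1 does not apply here → [f].
/a/ (word-final): no rule targets it → [a].

[fiziʒorbeɡfa]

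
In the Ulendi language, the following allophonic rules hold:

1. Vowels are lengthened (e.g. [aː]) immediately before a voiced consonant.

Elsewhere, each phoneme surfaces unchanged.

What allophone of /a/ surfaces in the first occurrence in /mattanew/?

[a]

/a/ (between /m/ and /t/): rule 1 targets it, but not before a voiced consonant → unchanged [a].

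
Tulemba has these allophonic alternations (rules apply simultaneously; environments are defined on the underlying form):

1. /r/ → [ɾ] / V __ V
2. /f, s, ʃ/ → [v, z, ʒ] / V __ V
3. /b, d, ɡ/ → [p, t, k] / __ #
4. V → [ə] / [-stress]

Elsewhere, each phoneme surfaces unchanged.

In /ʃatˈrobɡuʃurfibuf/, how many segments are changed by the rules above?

Segments that undergo a rule: /a/ → [ə] (rule 4); /u/ → [ə] (rule 4); /ʃ/ → [ʒ] (rule 2); /u/ → [ə] (rule 4); /i/ → [ə] (rule 4); /u/ → [ə] (rule 4).
All other segments surface unchanged.

6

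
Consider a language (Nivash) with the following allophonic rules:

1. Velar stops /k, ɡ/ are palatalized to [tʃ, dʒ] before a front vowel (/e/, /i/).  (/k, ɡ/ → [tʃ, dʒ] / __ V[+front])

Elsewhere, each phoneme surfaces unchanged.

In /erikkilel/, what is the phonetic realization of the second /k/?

Rule 1 applies to /k/ (between /k/ and /i/: before a front vowel) → [tʃ].

[tʃ]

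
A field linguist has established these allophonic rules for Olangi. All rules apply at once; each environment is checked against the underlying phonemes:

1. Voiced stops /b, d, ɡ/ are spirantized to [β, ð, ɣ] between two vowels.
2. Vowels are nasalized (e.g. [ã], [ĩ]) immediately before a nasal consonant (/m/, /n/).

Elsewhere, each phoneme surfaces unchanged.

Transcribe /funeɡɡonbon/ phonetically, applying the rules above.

[fũneɡɡõnbõn]

/f/ — not in any rule's target class → [f].
Rule 2 applies to /u/ (between /f/ and /n/: before a nasal consonant) → [ũ].
/n/ (between /u/ and /e/) is unaffected → [n].
/e/ (between /n/ and /ɡ/) is in the target of rule 2 but the environment (before a nasal consonant) is not met → [e].
/ɡ/ (between /e/ and /ɡ/) fails the environment for rule 1, so it stays [ɡ].
/ɡ/ (between /ɡ/ and /o/): rule 1 targets it, but not between two vowels → unchanged [ɡ].
/o/ (between /ɡ/ and /n/) occurs before a nasal consonant → [õ] by rule 2.
/n/ (between /o/ and /b/) is unaffected → [n].
/b/ (between /n/ and /o/) is in the target of rule 1 but the environment (between two vowels) is not met → [b].
Rule 2 applies to /o/ (between /b/ and /n/: before a nasal consonant) → [õ].
/n/ stays [n].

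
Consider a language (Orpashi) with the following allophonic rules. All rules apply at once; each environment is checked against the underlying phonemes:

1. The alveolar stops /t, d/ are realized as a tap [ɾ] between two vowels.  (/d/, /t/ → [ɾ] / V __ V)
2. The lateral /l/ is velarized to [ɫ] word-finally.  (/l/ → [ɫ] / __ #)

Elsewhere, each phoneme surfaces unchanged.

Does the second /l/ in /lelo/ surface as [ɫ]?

No

/l/ — between /e/ and /o/; rule 2 does not apply here → [l].
The actual realization is [l], not [ɫ].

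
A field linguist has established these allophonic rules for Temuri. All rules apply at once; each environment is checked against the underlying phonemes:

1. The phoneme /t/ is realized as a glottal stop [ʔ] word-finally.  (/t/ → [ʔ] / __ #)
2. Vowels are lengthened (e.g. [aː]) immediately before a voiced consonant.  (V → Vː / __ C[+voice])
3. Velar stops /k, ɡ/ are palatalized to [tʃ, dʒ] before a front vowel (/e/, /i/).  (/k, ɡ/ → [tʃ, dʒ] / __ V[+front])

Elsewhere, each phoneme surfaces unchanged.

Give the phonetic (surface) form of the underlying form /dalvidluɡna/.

[daːlviːdluːɡna]

/d/ (word-initial): no rule targets it → [d].
/a/ meets the environment for rule 2 (before a voiced consonant) → [aː].
/l/ stays [l].
/v/ (between /l/ and /i/) is unaffected → [v].
/i/ (between /v/ and /d/): before a voiced consonant, so rule 2 applies → [iː].
/d/ — not in any rule's target class → [d].
/l/ stays [l].
/u/ — between /l/ and /ɡ/, before a voiced consonant — surfaces as [uː] (rule 2).
/ɡ/ (between /u/ and /n/): rule 3 targets it, but not before a front vowel → unchanged [ɡ].
/n/ (between /ɡ/ and /a/): no rule targets it → [n].
/a/ — word-final; rule 2 does not apply here → [a].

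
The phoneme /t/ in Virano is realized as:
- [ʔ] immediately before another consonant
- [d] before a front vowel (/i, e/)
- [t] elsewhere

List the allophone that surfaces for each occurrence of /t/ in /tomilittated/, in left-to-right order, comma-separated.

[t], [ʔ], [t], [d]

Occurrence 1 (position 1): no conditioning environment matches → elsewhere allophone [t].
Occurrence 2 (position 7): immediately before another consonant → [ʔ].
Occurrence 3 (position 8): no conditioning environment matches → elsewhere allophone [t].
Occurrence 4 (position 10): before a front vowel (/i, e/) → [d].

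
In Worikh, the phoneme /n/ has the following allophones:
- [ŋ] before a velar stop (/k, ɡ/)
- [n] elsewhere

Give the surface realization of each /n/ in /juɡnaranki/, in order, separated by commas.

Occurrence 1 (position 4): no conditioning environment matches → elsewhere allophone [n].
Occurrence 2 (position 8): before a velar stop → [ŋ].

[n], [ŋ]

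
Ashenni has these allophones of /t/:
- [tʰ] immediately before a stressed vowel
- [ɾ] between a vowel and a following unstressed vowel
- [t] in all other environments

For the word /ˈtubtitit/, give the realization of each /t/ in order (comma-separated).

Occurrence 1 (position 1): immediately before a stressed vowel → [tʰ].
Occurrence 2 (position 4): no conditioning environment matches → elsewhere allophone [t].
Occurrence 3 (position 6): between a vowel and an unstressed vowel → [ɾ].
Occurrence 4 (position 8): no conditioning environment matches → elsewhere allophone [t].

[tʰ], [t], [ɾ], [t]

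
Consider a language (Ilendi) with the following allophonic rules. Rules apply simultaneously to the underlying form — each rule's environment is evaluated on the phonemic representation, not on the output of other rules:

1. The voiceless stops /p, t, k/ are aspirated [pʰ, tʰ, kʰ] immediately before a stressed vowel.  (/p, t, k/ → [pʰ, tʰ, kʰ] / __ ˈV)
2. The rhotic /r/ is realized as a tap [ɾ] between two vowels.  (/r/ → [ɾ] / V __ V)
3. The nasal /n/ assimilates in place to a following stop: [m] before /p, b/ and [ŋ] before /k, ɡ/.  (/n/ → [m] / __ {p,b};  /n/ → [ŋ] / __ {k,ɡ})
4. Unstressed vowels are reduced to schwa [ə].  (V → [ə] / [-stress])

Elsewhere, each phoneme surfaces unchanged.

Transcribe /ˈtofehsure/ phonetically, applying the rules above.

/t/ — word-initial, immediately before a stressed vowel — surfaces as [tʰ] (rule 1).
/o/ (between /t/ and /f/) is in the target of rule 4 but the environment (in an unstressed syllable) is not met → [o].
/f/ (between /o/ and /e/) is unaffected → [f].
/e/ (between /f/ and /h/): in an unstressed syllable, so rule 4 applies → [ə].
/h/ (between /e/ and /s/) is unaffected → [h].
/s/ stays [s].
/u/ (between /s/ and /r/): in an unstressed syllable, so rule 4 applies → [ə].
/r/ (between /u/ and /e/) occurs between two vowels → [ɾ] by rule 2.
/e/ (word-final): in an unstressed syllable, so rule 4 applies → [ə].

[ˈtʰofəhsəɾə]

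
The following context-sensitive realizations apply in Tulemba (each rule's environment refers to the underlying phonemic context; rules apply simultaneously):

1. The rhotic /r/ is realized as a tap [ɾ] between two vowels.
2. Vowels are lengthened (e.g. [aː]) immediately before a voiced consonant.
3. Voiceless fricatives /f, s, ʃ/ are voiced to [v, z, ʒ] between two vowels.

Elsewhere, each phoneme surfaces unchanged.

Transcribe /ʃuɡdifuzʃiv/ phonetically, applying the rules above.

[ʃuːɡdivuːzʃiːv]

/ʃ/ — word-initial; rule 3 does not apply here → [ʃ].
/u/ (between /ʃ/ and /ɡ/) occurs before a voiced consonant → [uː] by rule 2.
/ɡ/ — not in any rule's target class → [ɡ].
/d/ — not in any rule's target class → [d].
/i/ (between /d/ and /f/): rule 2 targets it, but not before a voiced consonant → unchanged [i].
/f/ — between /i/ and /u/, between two vowels — surfaces as [v] (rule 3).
/u/ — between /f/ and /z/, before a voiced consonant — surfaces as [uː] (rule 2).
/z/ (between /u/ and /ʃ/): no rule targets it → [z].
/ʃ/ (between /z/ and /i/): rule 3 targets it, but not between two vowels → unchanged [ʃ].
Rule 2 applies to /i/ (between /ʃ/ and /v/: before a voiced consonant) → [iː].
/v/ (word-final): no rule targets it → [v].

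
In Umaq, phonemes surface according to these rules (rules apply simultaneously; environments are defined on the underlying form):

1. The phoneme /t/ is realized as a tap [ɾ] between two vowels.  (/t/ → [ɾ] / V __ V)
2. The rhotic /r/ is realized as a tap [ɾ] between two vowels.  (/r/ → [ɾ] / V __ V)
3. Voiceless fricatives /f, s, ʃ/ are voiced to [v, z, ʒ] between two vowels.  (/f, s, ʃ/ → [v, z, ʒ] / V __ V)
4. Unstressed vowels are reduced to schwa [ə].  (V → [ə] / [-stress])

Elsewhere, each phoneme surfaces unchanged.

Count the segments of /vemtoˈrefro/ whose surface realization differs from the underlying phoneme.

Segments that undergo a rule: /e/ → [ə] (rule 4); /o/ → [ə] (rule 4); /r/ → [ɾ] (rule 2); /o/ → [ə] (rule 4).
All other segments surface unchanged.

4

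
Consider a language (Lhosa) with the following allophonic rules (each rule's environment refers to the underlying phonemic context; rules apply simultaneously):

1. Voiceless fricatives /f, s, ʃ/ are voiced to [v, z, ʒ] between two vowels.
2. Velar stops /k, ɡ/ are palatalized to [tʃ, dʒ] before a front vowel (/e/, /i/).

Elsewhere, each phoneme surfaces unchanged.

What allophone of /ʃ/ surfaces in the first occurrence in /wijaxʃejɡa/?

/ʃ/ (between /x/ and /e/): rule 1 targets it, but not between two vowels → unchanged [ʃ].

[ʃ]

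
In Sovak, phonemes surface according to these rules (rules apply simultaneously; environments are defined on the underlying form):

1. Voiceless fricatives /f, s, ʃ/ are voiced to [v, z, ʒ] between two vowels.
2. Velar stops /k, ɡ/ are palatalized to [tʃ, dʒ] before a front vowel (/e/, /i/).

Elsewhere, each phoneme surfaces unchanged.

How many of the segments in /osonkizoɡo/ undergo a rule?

2

Segments that undergo a rule: /s/ → [z] (rule 1); /k/ → [tʃ] (rule 2).
All other segments surface unchanged.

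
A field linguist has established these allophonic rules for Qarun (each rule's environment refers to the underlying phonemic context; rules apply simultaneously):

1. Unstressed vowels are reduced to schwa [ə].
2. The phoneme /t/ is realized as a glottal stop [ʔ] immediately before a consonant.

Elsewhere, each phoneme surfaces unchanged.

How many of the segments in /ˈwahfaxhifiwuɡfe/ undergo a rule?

5

Segments that undergo a rule: /a/ → [ə] (rule 1); /i/ → [ə] (rule 1); /i/ → [ə] (rule 1); /u/ → [ə] (rule 1); /e/ → [ə] (rule 1).
All other segments surface unchanged.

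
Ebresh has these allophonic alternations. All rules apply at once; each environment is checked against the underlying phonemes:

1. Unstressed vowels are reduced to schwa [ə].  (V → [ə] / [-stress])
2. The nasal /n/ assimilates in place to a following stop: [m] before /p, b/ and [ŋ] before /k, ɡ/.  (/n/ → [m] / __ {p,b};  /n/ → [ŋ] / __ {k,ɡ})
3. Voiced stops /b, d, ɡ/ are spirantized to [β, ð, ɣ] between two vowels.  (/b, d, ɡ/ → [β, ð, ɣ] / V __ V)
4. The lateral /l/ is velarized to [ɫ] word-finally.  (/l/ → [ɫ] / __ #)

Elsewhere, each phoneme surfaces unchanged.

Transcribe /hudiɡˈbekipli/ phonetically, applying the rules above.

[həðəɡˈbekəplə]

/u/ (between /h/ and /d/) occurs in an unstressed syllable → [ə] by rule 1.
/d/ meets the environment for rule 3 (between two vowels) → [ð].
/i/ (between /d/ and /ɡ/) occurs in an unstressed syllable → [ə] by rule 1.
/ɡ/ (between /i/ and /b/) fails the environment for rule 3, so it stays [ɡ].
/b/ (between /ɡ/ and /e/) is in the target of rule 3 but the environment (between two vowels) is not met → [b].
/e/ — between /b/ and /k/; rule 1 does not apply here → [e].
/i/ (between /k/ and /p/): in an unstressed syllable, so rule 1 applies → [ə].
/l/ — between /p/ and /i/; rule 4 does not apply here → [l].
/i/ (word-final) occurs in an unstressed syllable → [ə] by rule 1.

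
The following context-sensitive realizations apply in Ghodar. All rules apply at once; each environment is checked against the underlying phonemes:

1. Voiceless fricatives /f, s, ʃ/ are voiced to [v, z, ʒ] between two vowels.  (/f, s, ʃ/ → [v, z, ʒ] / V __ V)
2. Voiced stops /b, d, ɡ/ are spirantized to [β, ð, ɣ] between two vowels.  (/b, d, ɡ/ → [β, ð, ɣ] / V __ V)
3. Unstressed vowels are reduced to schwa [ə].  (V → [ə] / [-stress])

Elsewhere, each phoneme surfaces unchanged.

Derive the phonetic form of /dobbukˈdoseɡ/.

/d/ (word-initial) is in the target of rule 2 but the environment (between two vowels) is not met → [d].
/o/ — between /d/ and /b/, in an unstressed syllable — surfaces as [ə] (rule 3).
/b/ — between /o/ and /b/; rule 2 does not apply here → [b].
/b/ (between /b/ and /u/): rule 2 targets it, but not between two vowels → unchanged [b].
/u/ — between /b/ and /k/, in an unstressed syllable — surfaces as [ə] (rule 3).
/k/ (between /u/ and /d/): no rule targets it → [k].
/d/ (between /k/ and /o/) fails the environment for rule 2, so it stays [d].
/o/ (between /d/ and /s/): rule 3 targets it, but not in an unstressed syllable → unchanged [o].
/s/ (between /o/ and /e/) occurs between two vowels → [z] by rule 1.
/e/ (between /s/ and /ɡ/): in an unstressed syllable, so rule 3 applies → [ə].
/ɡ/ (word-final) is in the target of rule 2 but the environment (between two vowels) is not met → [ɡ].

[dəbbəkˈdozəɡ]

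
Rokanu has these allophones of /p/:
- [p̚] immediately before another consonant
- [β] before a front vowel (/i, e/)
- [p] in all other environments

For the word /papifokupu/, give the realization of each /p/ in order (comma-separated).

[p], [β], [p]

Occurrence 1 (position 1): no conditioning environment matches → elsewhere allophone [p].
Occurrence 2 (position 3): before a front vowel (/i, e/) → [β].
Occurrence 3 (position 9): no conditioning environment matches → elsewhere allophone [p].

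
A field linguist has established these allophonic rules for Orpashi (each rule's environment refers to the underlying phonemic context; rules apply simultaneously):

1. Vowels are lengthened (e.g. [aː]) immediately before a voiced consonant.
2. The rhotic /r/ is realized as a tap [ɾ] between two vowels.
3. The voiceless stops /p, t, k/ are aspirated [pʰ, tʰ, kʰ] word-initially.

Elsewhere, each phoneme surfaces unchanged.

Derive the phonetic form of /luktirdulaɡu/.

/u/ (between /l/ and /k/) is in the target of rule 1 but the environment (before a voiced consonant) is not met → [u].
/k/ (between /u/ and /t/): rule 3 targets it, but not word-initially → unchanged [k].
/t/ (between /k/ and /i/) fails the environment for rule 3, so it stays [t].
/i/ — between /t/ and /r/, before a voiced consonant — surfaces as [iː] (rule 1).
/r/ (between /i/ and /d/) is in the target of rule 2 but the environment (between two vowels) is not met → [r].
/u/ (between /d/ and /l/): before a voiced consonant, so rule 1 applies → [uː].
/a/ meets the environment for rule 1 (before a voiced consonant) → [aː].
/u/ (word-final) fails the environment for rule 1, so it stays [u].

[luktiːrduːlaːɡu]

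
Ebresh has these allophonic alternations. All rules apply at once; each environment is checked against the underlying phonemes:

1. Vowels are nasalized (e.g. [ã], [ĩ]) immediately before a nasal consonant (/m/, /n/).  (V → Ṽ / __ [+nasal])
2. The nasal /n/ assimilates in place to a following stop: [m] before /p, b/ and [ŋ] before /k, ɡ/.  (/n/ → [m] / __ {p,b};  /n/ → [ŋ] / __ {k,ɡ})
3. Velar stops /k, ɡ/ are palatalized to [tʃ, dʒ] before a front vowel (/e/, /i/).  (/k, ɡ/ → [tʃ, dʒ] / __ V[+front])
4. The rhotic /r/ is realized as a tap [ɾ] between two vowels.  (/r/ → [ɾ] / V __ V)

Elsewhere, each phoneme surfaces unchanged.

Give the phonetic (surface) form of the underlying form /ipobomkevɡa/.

[ipobõmtʃevɡa]

/i/ — word-initial; rule 1 does not apply here → [i].
/p/ (between /i/ and /o/) is unaffected → [p].
/o/ (between /p/ and /b/) is in the target of rule 1 but the environment (before a nasal consonant) is not met → [o].
/b/ — not in any rule's target class → [b].
/o/ (between /b/ and /m/) occurs before a nasal consonant → [õ] by rule 1.
/m/ (between /o/ and /k/): no rule targets it → [m].
/k/ meets the environment for rule 3 (before a front vowel) → [tʃ].
/e/ — between /k/ and /v/; rule 1 does not apply here → [e].
/v/ — not in any rule's target class → [v].
/ɡ/ (between /v/ and /a/) is in the target of rule 3 but the environment (before a front vowel) is not met → [ɡ].
/a/ (word-final) is in the target of rule 1 but the environment (before a nasal consonant) is not met → [a].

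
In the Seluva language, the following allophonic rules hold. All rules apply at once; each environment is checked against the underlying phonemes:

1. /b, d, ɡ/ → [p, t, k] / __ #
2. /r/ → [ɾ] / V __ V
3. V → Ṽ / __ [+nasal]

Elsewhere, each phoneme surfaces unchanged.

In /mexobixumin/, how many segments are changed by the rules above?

Segments that undergo a rule: /u/ → [ũ] (rule 3); /i/ → [ĩ] (rule 3).
All other segments surface unchanged.

2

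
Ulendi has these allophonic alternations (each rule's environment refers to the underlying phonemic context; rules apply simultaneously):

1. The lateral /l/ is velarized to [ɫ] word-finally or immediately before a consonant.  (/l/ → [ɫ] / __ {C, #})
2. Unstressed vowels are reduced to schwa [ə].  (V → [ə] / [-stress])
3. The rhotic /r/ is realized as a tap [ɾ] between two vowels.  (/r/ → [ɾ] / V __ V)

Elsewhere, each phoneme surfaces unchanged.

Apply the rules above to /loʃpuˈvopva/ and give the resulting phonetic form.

[ləʃpəˈvopvə]

/l/ (word-initial) is in the target of rule 1 but the environment (word-finally or immediately before a consonant) is not met → [l].
/o/ (between /l/ and /ʃ/): in an unstressed syllable, so rule 2 applies → [ə].
/ʃ/ — not in any rule's target class → [ʃ].
/p/ (between /ʃ/ and /u/): no rule targets it → [p].
Rule 2 applies to /u/ (between /p/ and /v/: in an unstressed syllable) → [ə].
/v/ stays [v].
/o/ — between /v/ and /p/; rule 2 does not apply here → [o].
/p/ (between /o/ and /v/): no rule targets it → [p].
/v/ — not in any rule's target class → [v].
/a/ meets the environment for rule 2 (in an unstressed syllable) → [ə].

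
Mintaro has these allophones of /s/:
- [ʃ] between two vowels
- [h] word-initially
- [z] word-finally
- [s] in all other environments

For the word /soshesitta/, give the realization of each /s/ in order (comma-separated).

[h], [s], [ʃ]

Occurrence 1 (position 1): word-initially → [h].
Occurrence 2 (position 3): no conditioning environment matches → elsewhere allophone [s].
Occurrence 3 (position 6): between two vowels → [ʃ].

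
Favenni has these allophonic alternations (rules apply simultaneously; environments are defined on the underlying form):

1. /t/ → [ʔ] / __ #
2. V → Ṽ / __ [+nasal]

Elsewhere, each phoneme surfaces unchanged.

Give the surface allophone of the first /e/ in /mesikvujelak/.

/e/ (between /m/ and /s/) fails the environment for rule 2, so it stays [e].

[e]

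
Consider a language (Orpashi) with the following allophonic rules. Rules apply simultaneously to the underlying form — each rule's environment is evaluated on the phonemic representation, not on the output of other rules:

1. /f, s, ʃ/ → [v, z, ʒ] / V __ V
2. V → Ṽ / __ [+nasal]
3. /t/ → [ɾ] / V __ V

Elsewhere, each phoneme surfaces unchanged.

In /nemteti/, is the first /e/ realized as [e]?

No

/e/ — between /n/ and /m/, before a nasal consonant — surfaces as [ẽ] (rule 2).
The actual realization is [ẽ], not [e].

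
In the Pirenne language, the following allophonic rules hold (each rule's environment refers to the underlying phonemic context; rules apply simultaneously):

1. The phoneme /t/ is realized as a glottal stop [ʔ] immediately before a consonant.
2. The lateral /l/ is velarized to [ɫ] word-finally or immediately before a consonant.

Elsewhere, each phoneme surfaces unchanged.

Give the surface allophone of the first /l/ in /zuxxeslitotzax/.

[l]

/l/ (between /s/ and /i/) is in the target of rule 2 but the environment (word-finally or immediately before a consonant) is not met → [l].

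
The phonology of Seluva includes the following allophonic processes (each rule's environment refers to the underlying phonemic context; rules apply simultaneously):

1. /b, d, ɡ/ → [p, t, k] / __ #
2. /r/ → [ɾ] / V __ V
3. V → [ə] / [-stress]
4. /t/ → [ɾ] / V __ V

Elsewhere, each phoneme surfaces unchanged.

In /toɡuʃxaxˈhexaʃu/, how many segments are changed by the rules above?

Segments that undergo a rule: /o/ → [ə] (rule 3); /u/ → [ə] (rule 3); /a/ → [ə] (rule 3); /a/ → [ə] (rule 3); /u/ → [ə] (rule 3).
All other segments surface unchanged.

5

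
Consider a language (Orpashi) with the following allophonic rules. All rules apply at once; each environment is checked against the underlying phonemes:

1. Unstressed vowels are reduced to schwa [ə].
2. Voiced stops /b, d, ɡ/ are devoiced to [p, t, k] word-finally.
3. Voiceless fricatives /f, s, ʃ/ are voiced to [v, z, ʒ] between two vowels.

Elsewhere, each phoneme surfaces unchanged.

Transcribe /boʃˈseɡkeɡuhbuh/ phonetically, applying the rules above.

[bəʃˈseɡkəɡəhbəh]

/b/ (word-initial): rule 2 targets it, but not word-finally → unchanged [b].
/o/ meets the environment for rule 1 (in an unstressed syllable) → [ə].
/ʃ/ — between /o/ and /s/; rule 3 does not apply here → [ʃ].
/s/ (between /ʃ/ and /e/) fails the environment for rule 3, so it stays [s].
/e/ (between /s/ and /ɡ/) fails the environment for rule 1, so it stays [e].
/ɡ/ (between /e/ and /k/) is in the target of rule 2 but the environment (word-finally) is not met → [ɡ].
/k/ (between /ɡ/ and /e/): no rule targets it → [k].
/e/ (between /k/ and /ɡ/): in an unstressed syllable, so rule 1 applies → [ə].
/ɡ/ (between /e/ and /u/): rule 2 targets it, but not word-finally → unchanged [ɡ].
/u/ (between /ɡ/ and /h/) occurs in an unstressed syllable → [ə] by rule 1.
/h/ (between /u/ and /b/) is unaffected → [h].
/b/ (between /h/ and /u/) is in the target of rule 2 but the environment (word-finally) is not met → [b].
/u/ meets the environment for rule 1 (in an unstressed syllable) → [ə].
/h/ (word-final) is unaffected → [h].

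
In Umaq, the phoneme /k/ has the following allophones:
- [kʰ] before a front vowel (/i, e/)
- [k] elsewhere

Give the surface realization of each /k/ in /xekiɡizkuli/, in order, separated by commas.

Occurrence 1 (position 3): before a front vowel (/i, e/) → [kʰ].
Occurrence 2 (position 8): no conditioning environment matches → elsewhere allophone [k].

[kʰ], [k]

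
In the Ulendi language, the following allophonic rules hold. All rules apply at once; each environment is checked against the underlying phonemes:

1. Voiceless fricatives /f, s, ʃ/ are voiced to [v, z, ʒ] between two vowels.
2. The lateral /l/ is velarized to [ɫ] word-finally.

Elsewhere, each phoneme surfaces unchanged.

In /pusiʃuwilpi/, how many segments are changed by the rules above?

Segments that undergo a rule: /s/ → [z] (rule 1); /ʃ/ → [ʒ] (rule 1).
All other segments surface unchanged.

2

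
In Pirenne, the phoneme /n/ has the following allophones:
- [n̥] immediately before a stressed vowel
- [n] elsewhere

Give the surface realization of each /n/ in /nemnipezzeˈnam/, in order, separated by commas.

[n], [n], [n̥]

Occurrence 1 (position 1): no conditioning environment matches → elsewhere allophone [n].
Occurrence 2 (position 4): no conditioning environment matches → elsewhere allophone [n].
Occurrence 3 (position 11): immediately before a stressed vowel → [n̥].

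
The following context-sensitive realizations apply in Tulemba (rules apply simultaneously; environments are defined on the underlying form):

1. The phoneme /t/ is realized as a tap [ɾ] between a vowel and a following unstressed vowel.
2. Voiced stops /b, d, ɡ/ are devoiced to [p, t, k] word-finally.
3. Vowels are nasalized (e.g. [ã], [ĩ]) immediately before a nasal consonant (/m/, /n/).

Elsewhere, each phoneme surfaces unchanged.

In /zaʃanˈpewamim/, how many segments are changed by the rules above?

Segments that undergo a rule: /a/ → [ã] (rule 3); /a/ → [ã] (rule 3); /i/ → [ĩ] (rule 3).
All other segments surface unchanged.

3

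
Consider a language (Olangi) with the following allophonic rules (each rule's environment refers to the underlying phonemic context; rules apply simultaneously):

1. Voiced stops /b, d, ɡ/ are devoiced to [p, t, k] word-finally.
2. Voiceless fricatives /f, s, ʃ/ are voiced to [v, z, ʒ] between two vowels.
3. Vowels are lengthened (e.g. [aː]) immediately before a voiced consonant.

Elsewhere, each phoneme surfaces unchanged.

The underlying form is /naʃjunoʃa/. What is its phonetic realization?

/n/ stays [n].
/a/ (between /n/ and /ʃ/) is in the target of rule 3 but the environment (before a voiced consonant) is not met → [a].
/ʃ/ — between /a/ and /j/; rule 2 does not apply here → [ʃ].
/j/ (between /ʃ/ and /u/) is unaffected → [j].
Rule 3 applies to /u/ (between /j/ and /n/: before a voiced consonant) → [uː].
/n/ — not in any rule's target class → [n].
/o/ (between /n/ and /ʃ/) is in the target of rule 3 but the environment (before a voiced consonant) is not met → [o].
/ʃ/ (between /o/ and /a/): between two vowels, so rule 2 applies → [ʒ].
/a/ (word-final) is in the target of rule 3 but the environment (before a voiced consonant) is not met → [a].

[naʃjuːnoʒa]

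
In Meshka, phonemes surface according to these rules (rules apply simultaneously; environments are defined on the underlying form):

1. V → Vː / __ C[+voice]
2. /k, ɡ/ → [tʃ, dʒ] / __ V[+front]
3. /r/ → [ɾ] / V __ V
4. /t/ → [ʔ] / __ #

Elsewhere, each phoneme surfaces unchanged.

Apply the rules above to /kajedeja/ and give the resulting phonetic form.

[kaːjeːdeːja]

/k/ — word-initial; rule 2 does not apply here → [k].
Rule 1 applies to /a/ (between /k/ and /j/: before a voiced consonant) → [aː].
/j/ (between /a/ and /e/) is unaffected → [j].
/e/ meets the environment for rule 1 (before a voiced consonant) → [eː].
/d/ stays [d].
Rule 1 applies to /e/ (between /d/ and /j/: before a voiced consonant) → [eː].
/j/ (between /e/ and /a/) is unaffected → [j].
/a/ (word-final): rule 1 targets it, but not before a voiced consonant → unchanged [a].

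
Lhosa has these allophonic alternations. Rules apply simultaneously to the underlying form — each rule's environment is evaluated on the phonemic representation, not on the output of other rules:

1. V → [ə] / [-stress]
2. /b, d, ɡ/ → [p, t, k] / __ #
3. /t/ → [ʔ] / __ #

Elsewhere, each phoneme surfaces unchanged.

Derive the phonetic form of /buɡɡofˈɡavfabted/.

[bəɡɡəfˈɡavfəbtət]

/b/ (word-initial): rule 2 targets it, but not word-finally → unchanged [b].
/u/ (between /b/ and /ɡ/) occurs in an unstressed syllable → [ə] by rule 1.
/ɡ/ (between /u/ and /ɡ/) fails the environment for rule 2, so it stays [ɡ].
/ɡ/ — between /ɡ/ and /o/; rule 2 does not apply here → [ɡ].
/o/ (between /ɡ/ and /f/): in an unstressed syllable, so rule 1 applies → [ə].
/f/ (between /o/ and /ɡ/) is unaffected → [f].
/ɡ/ — between /f/ and /a/; rule 2 does not apply here → [ɡ].
/a/ (between /ɡ/ and /v/): rule 1 targets it, but not in an unstressed syllable → unchanged [a].
/v/ stays [v].
/f/ stays [f].
Rule 1 applies to /a/ (between /f/ and /b/: in an unstressed syllable) → [ə].
/b/ — between /a/ and /t/; rule 2 does not apply here → [b].
/t/ (between /b/ and /e/) is in the target of rule 3 but the environment (word-finally) is not met → [t].
/e/ — between /t/ and /d/, in an unstressed syllable — surfaces as [ə] (rule 1).
/d/ (word-final) occurs word-finally → [t] by rule 2.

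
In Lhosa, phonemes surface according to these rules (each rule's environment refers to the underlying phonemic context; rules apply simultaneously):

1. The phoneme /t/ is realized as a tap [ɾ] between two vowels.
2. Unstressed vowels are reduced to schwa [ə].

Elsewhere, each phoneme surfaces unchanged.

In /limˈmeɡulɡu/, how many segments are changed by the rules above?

3

Segments that undergo a rule: /i/ → [ə] (rule 2); /u/ → [ə] (rule 2); /u/ → [ə] (rule 2).
All other segments surface unchanged.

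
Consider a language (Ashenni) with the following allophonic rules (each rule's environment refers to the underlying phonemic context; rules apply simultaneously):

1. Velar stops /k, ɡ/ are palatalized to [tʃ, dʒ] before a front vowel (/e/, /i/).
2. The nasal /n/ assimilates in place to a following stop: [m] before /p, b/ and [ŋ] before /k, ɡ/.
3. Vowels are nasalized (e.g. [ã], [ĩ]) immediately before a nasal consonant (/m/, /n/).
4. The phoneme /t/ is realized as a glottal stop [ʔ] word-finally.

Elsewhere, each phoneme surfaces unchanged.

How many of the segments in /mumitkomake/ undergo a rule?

Segments that undergo a rule: /u/ → [ũ] (rule 3); /o/ → [õ] (rule 3); /k/ → [tʃ] (rule 1).
All other segments surface unchanged.

3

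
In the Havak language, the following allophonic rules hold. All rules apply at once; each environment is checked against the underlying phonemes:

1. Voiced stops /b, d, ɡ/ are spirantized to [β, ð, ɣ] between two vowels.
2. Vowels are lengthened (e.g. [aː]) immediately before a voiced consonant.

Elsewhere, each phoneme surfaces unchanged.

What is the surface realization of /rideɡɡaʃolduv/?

[riːðeːɡɡaʃoːlduːv]

/i/ meets the environment for rule 2 (before a voiced consonant) → [iː].
/d/ meets the environment for rule 1 (between two vowels) → [ð].
/e/ meets the environment for rule 2 (before a voiced consonant) → [eː].
/ɡ/ (between /e/ and /ɡ/) is in the target of rule 1 but the environment (between two vowels) is not met → [ɡ].
/ɡ/ (between /ɡ/ and /a/): rule 1 targets it, but not between two vowels → unchanged [ɡ].
/a/ (between /ɡ/ and /ʃ/) fails the environment for rule 2, so it stays [a].
/o/ (between /ʃ/ and /l/) occurs before a voiced consonant → [oː] by rule 2.
/d/ (between /l/ and /u/) fails the environment for rule 1, so it stays [d].
/u/ meets the environment for rule 2 (before a voiced consonant) → [uː].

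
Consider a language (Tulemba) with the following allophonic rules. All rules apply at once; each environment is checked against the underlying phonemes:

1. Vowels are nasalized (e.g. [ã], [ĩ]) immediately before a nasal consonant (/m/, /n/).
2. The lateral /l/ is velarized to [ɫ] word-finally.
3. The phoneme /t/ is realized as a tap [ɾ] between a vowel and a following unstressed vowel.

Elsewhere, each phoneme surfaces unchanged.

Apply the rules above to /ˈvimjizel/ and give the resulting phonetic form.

[ˈvĩmjizeɫ]

/v/ stays [v].
/i/ (between /v/ and /m/): before a nasal consonant, so rule 1 applies → [ĩ].
/m/ (between /i/ and /j/): no rule targets it → [m].
/j/ — not in any rule's target class → [j].
/i/ (between /j/ and /z/) is in the target of rule 1 but the environment (before a nasal consonant) is not met → [i].
/z/ stays [z].
/e/ (between /z/ and /l/) is in the target of rule 1 but the environment (before a nasal consonant) is not met → [e].
/l/ (word-final) occurs word-finally → [ɫ] by rule 2.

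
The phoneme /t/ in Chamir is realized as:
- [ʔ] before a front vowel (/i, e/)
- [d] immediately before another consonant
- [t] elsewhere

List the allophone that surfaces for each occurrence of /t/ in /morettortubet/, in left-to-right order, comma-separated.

Occurrence 1 (position 5): immediately before another consonant → [d].
Occurrence 2 (position 6): no conditioning environment matches → elsewhere allophone [t].
Occurrence 3 (position 9): no conditioning environment matches → elsewhere allophone [t].
Occurrence 4 (position 13): no conditioning environment matches → elsewhere allophone [t].

[d], [t], [t], [t]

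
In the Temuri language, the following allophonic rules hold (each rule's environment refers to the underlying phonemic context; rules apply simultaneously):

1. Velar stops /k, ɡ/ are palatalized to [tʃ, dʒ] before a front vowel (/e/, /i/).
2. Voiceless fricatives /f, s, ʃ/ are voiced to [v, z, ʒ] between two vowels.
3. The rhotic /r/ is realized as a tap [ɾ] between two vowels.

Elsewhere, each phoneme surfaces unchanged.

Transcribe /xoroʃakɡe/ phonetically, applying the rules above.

[xoɾoʒakdʒe]

/x/ stays [x].
/o/ (between /x/ and /r/) is unaffected → [o].
Rule 3 applies to /r/ (between /o/ and /o/: between two vowels) → [ɾ].
/o/ (between /r/ and /ʃ/): no rule targets it → [o].
/ʃ/ (between /o/ and /a/): between two vowels, so rule 2 applies → [ʒ].
/a/ stays [a].
/k/ (between /a/ and /ɡ/) fails the environment for rule 1, so it stays [k].
Rule 1 applies to /ɡ/ (between /k/ and /e/: before a front vowel) → [dʒ].
/e/ — not in any rule's target class → [e].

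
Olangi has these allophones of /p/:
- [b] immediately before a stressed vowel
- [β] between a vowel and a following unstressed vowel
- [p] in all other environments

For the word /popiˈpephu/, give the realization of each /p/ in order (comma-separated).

[p], [β], [b], [p]

Occurrence 1 (position 1): no conditioning environment matches → elsewhere allophone [p].
Occurrence 2 (position 3): between a vowel and a following unstressed vowel → [β].
Occurrence 3 (position 5): immediately before a stressed vowel → [b].
Occurrence 4 (position 7): no conditioning environment matches → elsewhere allophone [p].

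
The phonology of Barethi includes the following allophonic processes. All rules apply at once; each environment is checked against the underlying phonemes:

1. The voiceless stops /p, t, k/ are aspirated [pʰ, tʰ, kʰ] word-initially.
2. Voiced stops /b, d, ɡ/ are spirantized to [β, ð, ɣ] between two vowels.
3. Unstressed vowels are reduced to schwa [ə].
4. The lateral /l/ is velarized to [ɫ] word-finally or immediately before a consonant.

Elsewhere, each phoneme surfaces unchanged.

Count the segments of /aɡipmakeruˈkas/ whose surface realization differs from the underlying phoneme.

6

Segments that undergo a rule: /a/ → [ə] (rule 3); /ɡ/ → [ɣ] (rule 2); /i/ → [ə] (rule 3); /a/ → [ə] (rule 3); /e/ → [ə] (rule 3); /u/ → [ə] (rule 3).
All other segments surface unchanged.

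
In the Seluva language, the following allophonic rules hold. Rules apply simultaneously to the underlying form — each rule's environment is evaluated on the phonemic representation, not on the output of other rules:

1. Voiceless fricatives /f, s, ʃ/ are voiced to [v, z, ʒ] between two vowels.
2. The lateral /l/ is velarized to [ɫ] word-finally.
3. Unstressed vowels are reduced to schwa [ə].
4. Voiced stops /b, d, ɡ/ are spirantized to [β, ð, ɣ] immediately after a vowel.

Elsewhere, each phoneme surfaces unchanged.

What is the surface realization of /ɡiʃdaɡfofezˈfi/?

[ɡəʃdəɣfəvəzˈfi]

/ɡ/ — word-initial; rule 4 does not apply here → [ɡ].
/i/ (between /ɡ/ and /ʃ/): in an unstressed syllable, so rule 3 applies → [ə].
/ʃ/ (between /i/ and /d/) is in the target of rule 1 but the environment (between two vowels) is not met → [ʃ].
/d/ (between /ʃ/ and /a/) fails the environment for rule 4, so it stays [d].
/a/ (between /d/ and /ɡ/) occurs in an unstressed syllable → [ə] by rule 3.
/ɡ/ — between /a/ and /f/, immediately after a vowel — surfaces as [ɣ] (rule 4).
/f/ (between /ɡ/ and /o/) fails the environment for rule 1, so it stays [f].
/o/ meets the environment for rule 3 (in an unstressed syllable) → [ə].
/f/ (between /o/ and /e/) occurs between two vowels → [v] by rule 1.
/e/ (between /f/ and /z/): in an unstressed syllable, so rule 3 applies → [ə].
/f/ — between /z/ and /i/; rule 1 does not apply here → [f].
/i/ (word-final) is in the target of rule 3 but the environment (in an unstressed syllable) is not met → [i].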